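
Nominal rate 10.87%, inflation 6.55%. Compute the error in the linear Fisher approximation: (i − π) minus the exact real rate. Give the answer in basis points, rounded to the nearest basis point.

Approximate: r ≈ 10.870% − 6.550% = 4.3200%
Exact: (1 + 0.1087)/(1 + 0.0655) − 1 = 4.0544%
Error = 4.3200% − 4.0544% = 0.2656% → 27 basis points.

27 basis points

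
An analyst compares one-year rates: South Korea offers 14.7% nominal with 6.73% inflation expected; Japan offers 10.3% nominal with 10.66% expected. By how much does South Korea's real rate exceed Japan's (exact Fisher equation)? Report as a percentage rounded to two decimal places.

South Korea: (1 + 0.1470)/(1 + 0.0673) − 1 = 7.4674%
Japan: (1 + 0.1030)/(1 + 0.1066) − 1 = -0.3253%
Differential = 7.4674% − (-0.3253%) = 7.7928% → 7.79%.

7.79%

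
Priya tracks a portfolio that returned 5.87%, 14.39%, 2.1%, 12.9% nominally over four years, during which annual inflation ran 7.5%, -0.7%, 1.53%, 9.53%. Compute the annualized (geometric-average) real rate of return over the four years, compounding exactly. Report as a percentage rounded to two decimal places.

4.14%

Nominal growth factor = 1.0587 × 1.1439 × 1.0210 × 1.1290 = 1.39598470
Price-level growth factor = 1.0750 × 0.9930 × 1.0153 × 1.0953 = 1.18709421
Real growth factor = 1.39598470 / 1.18709421 = 1.17596791
Annualized real rate = 1.17596791^(1/4) − 1 = 4.1355% → 4.14%.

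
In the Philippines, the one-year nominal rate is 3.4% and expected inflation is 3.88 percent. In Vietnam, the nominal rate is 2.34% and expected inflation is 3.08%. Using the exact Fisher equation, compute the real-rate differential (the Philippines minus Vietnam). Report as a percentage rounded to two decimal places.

0.26%

The Philippines: (1 + 0.0340)/(1 + 0.0388) − 1 = -0.4621%
Vietnam: (1 + 0.0234)/(1 + 0.0308) − 1 = -0.7179%
Differential = -0.4621% − (-0.7179%) = 0.2558% → 0.26%.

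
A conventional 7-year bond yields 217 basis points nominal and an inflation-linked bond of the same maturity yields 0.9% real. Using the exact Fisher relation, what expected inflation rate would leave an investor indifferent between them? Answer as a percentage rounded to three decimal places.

1.259%

(1 + π) = (1 + i)/(1 + r) = 1.02170 / 1.00900 = 1.012587
Break-even inflation = 1.012587 − 1 → 1.259%.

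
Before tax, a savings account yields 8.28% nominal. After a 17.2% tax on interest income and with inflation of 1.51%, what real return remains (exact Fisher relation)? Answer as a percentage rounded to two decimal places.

5.27%

After-tax nominal return = 8.28% × (1 − 0.172) = 6.85584%.
1 + r = 1.0685584 / 1.01510 = 1.052663
After-tax real rate = 1.052663 − 1 → 5.27%.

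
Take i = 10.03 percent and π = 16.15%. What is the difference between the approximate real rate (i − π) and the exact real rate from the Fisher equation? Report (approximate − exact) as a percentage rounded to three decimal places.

Approximate: r ≈ 10.030% − 16.150% = -6.1200%
Exact: (1 + 0.1003)/(1 + 0.1615) − 1 = -5.2690%
Error = -6.1200% − (-5.2690%) = -0.8510% → -0.851%.

-0.851%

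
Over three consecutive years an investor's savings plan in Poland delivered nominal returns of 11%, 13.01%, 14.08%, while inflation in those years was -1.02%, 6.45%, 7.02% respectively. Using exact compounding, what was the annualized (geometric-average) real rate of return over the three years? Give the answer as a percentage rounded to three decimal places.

8.267%

Nominal growth factor = 1.1100 × 1.1301 × 1.1408 = 1.43103207
Price-level growth factor = 0.9898 × 1.0645 × 1.0702 = 1.12760778
Real growth factor = 1.43103207 / 1.12760778 = 1.26908673
Annualized real rate = 1.26908673^(1/3) − 1 = 8.2672% → 8.267%.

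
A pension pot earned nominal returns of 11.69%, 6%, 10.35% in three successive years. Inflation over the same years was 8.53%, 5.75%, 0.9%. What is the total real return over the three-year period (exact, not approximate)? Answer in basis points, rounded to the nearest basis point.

Nominal growth factor = 1.1169 × 1.0600 × 1.1035 = 1.306449
Price-level growth factor = 1.0853 × 1.0575 × 1.0090 = 1.158034
Real growth factor = 1.306449 / 1.158034 = 1.128161
Total real return = 1.128161 − 1 → 1282 basis points.

1282 basis points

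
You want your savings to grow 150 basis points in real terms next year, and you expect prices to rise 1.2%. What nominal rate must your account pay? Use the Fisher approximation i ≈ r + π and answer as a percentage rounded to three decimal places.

i ≈ r + π = 1.5% + 1.2% = 2.700%.

2.700%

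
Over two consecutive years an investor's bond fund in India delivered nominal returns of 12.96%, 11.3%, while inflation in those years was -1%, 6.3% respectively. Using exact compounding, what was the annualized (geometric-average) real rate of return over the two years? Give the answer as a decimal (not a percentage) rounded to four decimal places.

Nominal growth factor = 1.1296 × 1.1130 = 1.25724480
Price-level growth factor = 0.9900 × 1.0630 = 1.05237000
Real growth factor = 1.25724480 / 1.05237000 = 1.19467944
Annualized real rate = 1.19467944^(1/2) − 1 = 9.3014% → 0.0930.

0.0930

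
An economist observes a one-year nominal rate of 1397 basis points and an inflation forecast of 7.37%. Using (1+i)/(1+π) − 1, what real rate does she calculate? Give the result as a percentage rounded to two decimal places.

1 + r = 1.13970 / 1.07370 = 1.061470
r = 1.061470 − 1 = 6.1470%, i.e. 6.15%.

6.15%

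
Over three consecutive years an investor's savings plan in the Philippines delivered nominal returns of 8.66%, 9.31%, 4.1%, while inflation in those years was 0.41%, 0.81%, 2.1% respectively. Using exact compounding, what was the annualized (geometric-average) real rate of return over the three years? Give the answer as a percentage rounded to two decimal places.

Nominal growth factor = 1.0866 × 1.0931 × 1.0410 = 1.23646072
Price-level growth factor = 1.0041 × 1.0081 × 1.0210 = 1.03349011
Real growth factor = 1.23646072 / 1.03349011 = 1.19639338
Annualized real rate = 1.19639338^(1/3) − 1 = 6.1593% → 6.16%.

6.16%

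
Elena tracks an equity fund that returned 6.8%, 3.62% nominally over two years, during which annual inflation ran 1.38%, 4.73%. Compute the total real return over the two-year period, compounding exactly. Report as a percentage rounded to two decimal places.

Compound the nominal returns: 1.0680 × 1.0362 = 1.106662.
Compound inflation: 1.0138 × 1.0473 = 1.061753.
Deflate: 1.106662 / 1.061753 = 1.042297.
Total real return = 1.042297 − 1 → 4.23%.

4.23%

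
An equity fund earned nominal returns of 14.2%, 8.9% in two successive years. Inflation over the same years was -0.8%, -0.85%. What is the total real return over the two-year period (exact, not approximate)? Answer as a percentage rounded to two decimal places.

26.44%

Compound the nominal returns: 1.1420 × 1.0890 = 1.243638.
Compound inflation: 0.9920 × 0.9915 = 0.983568.
Deflate: 1.243638 / 0.983568 = 1.264415.
Total real return = 1.264415 − 1 → 26.44%.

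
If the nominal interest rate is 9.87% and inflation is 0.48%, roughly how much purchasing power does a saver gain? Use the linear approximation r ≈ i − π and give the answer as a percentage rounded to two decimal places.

9.39%

r ≈ i − π = 9.87% − 0.48% = 9.39%.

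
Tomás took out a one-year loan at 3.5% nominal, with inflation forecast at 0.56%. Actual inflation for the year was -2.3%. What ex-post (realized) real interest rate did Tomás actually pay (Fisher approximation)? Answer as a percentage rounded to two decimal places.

5.80%

Ex-post: 3.5% − (-2.3%) = 5.800%
So the realized real rate is 5.80%.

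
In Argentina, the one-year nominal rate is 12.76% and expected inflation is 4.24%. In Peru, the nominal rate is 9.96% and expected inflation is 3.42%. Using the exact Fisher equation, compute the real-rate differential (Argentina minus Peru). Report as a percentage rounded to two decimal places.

Argentina: (1 + 0.1276)/(1 + 0.0424) − 1 = 8.1734%
Peru: (1 + 0.0996)/(1 + 0.0342) − 1 = 6.3237%
Differential = 8.1734% − 6.3237% = 1.8497% → 1.85%.

1.85%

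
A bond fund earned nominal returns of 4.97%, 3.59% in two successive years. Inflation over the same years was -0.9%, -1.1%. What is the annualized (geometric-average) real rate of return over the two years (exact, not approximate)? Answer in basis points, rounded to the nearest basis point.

533 basis points

Compound the nominal returns: 1.0497 × 1.0359 = 1.08738423.
Compound inflation: 0.9910 × 0.9890 = 0.98009900.
Deflate: 1.08738423 / 0.98009900 = 1.10946367.
Annualized real rate = 1.10946367^(1/2) − 1 = 5.3311% → 533 basis points.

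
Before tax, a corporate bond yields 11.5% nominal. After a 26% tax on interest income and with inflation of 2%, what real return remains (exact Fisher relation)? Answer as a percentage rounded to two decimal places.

After-tax nominal return = 11.5% × (1 − 0.26) = 8.5100%.
1 + r = 1.08510 / 1.02000 = 1.063824
After-tax real rate = 1.063824 − 1 → 6.38%.

6.38%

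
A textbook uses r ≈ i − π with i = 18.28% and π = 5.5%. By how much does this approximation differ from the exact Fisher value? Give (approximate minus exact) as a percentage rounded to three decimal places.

0.666%

Approximate: r ≈ 18.280% − 5.500% = 12.7800%
Exact: (1 + 0.1828)/(1 + 0.0550) − 1 = 12.1137%
Error = 12.7800% − 12.1137% = 0.6663% → 0.666%.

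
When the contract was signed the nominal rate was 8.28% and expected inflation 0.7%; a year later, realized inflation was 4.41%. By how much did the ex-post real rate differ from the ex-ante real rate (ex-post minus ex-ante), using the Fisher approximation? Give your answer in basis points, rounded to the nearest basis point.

-371 basis points

Ex-ante: 8.28% − 0.7% = 7.580%
Ex-post: 8.28% − 4.41% = 3.870%
Difference (ex-post − ex-ante) = -3.7100% → -371 basis points.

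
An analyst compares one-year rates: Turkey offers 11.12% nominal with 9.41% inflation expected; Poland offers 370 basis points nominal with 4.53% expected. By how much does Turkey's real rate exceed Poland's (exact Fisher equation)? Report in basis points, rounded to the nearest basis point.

236 basis points

Turkey: (1 + 0.1112)/(1 + 0.0941) − 1 = 1.5629%
Poland: (1 + 0.0370)/(1 + 0.0453) − 1 = -0.7940%
Differential = 1.5629% − (-0.7940%) = 2.3570% → 236 basis points.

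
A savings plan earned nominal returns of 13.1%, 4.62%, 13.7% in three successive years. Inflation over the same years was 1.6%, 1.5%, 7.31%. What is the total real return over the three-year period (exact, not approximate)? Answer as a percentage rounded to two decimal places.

21.57%

Compound the nominal returns: 1.1310 × 1.0462 × 1.1370 = 1.345358.
Compound inflation: 1.0160 × 1.0150 × 1.0731 = 1.106624.
Deflate: 1.345358 / 1.106624 = 1.215732.
Total real return = 1.215732 − 1 → 21.57%.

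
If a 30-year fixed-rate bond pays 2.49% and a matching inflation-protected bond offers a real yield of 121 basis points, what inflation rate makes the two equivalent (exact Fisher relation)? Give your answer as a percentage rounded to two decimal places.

(1 + π) = (1 + i)/(1 + r) = 1.02490 / 1.01210 = 1.012647
Break-even inflation = 1.012647 − 1 → 1.26%.

1.26%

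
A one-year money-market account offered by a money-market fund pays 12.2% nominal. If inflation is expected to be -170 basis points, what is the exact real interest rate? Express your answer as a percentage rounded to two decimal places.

14.14%

By the Fisher relation, 1 + r = (1 + i)/(1 + π).
1 + r = 1.12200 / 0.98300 = 1.141404
r = 1.141404 − 1 = 14.1404%, i.e. 14.14%.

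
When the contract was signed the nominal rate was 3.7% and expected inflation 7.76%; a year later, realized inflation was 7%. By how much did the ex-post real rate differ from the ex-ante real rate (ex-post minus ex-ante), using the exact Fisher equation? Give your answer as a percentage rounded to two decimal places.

Ex-ante: (1 + 0.0370)/(1 + 0.0776) − 1 = -3.7676%
Ex-post: (1 + 0.0370)/(1 + 0.0700) − 1 = -3.0841%
Difference (ex-post − ex-ante) = 0.6835% → 0.68%.

0.68%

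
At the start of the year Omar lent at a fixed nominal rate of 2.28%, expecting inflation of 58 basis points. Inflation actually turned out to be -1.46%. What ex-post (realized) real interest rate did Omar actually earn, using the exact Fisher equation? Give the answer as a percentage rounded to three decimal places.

3.795%

Ex-post: (1 + 0.0228)/(1 − 0.0146) − 1 = 3.7954%
So the realized real rate is 3.795%.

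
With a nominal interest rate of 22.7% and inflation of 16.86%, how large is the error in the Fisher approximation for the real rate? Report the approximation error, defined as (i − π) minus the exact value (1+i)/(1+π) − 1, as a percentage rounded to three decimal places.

Approximate: r ≈ 22.700% − 16.860% = 5.8400%
Exact: (1 + 0.2270)/(1 + 0.1686) − 1 = 4.9974%
Error = 5.8400% − 4.9974% = 0.8426% → 0.843%.

0.843%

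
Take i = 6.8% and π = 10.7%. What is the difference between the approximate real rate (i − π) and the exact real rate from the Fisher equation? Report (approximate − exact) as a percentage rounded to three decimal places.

Approximate: r ≈ 6.800% − 10.700% = -3.9000%
Exact: (1 + 0.0680)/(1 + 0.1070) − 1 = -3.5230%
Error = -3.9000% − (-3.5230%) = -0.3770% → -0.377%.

-0.377%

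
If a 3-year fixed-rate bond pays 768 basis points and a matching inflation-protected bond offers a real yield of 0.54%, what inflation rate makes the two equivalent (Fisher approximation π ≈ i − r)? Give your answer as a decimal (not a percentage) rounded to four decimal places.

0.0714

π ≈ i − r = 7.68% − 0.54% → 0.0714.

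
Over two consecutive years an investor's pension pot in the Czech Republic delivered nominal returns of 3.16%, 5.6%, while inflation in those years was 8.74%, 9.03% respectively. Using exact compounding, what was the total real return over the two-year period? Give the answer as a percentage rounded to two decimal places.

Nominal growth factor = 1.0316 × 1.0560 = 1.089370
Price-level growth factor = 1.0874 × 1.0903 = 1.185592
Real growth factor = 1.089370 / 1.185592 = 0.918840
Total real return = 0.918840 − 1 → -8.12%.

-8.12%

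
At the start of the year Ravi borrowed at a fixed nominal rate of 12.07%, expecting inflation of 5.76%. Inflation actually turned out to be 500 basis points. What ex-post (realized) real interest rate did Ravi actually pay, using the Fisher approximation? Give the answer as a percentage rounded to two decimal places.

Ex-post: 12.07% − 5% = 7.070%
So the realized real rate is 7.07%.

7.07%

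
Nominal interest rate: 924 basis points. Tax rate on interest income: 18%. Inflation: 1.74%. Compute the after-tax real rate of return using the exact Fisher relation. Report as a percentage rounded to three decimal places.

After-tax nominal return = 9.24% × (1 − 0.18) = 7.5768%.
1 + r = 1.075768 / 1.01740 = 1.057370
After-tax real rate = 1.057370 − 1 → 5.737%.

5.737%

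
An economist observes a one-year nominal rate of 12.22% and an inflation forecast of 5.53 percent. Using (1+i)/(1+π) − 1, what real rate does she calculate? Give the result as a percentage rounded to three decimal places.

6.339%

By the Fisher equation, 1 + r = (1 + i)/(1 + π).
1 + r = 1.12220 / 1.05530 = 1.063394
r = 1.063394 − 1 = 6.3394%, i.e. 6.339%.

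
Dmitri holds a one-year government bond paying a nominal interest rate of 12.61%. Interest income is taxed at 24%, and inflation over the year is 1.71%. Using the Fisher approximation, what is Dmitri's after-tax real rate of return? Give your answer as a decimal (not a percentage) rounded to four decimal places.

0.0787

After-tax nominal return = 12.61% × (1 − 0.24) = 9.5836%.
r ≈ 9.5836% − 1.71% → 0.0787.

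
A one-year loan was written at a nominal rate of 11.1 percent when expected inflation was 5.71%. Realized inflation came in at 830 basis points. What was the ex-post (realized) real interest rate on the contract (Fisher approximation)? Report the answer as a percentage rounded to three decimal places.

2.800%

Ex-post: 11.1% − 8.3% = 2.800%
So the realized real rate is 2.800%.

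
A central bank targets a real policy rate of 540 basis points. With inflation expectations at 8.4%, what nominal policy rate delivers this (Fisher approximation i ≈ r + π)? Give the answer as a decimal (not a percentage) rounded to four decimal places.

i ≈ r + π = 5.4% + 8.4% = 0.1380.

0.1380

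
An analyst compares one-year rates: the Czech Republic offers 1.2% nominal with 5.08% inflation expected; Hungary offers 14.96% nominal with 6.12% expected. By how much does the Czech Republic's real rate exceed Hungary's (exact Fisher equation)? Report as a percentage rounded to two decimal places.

-12.02%

The Czech Republic: (1 + 0.0120)/(1 + 0.0508) − 1 = -3.6924%
Hungary: (1 + 0.1496)/(1 + 0.0612) − 1 = 8.3302%
Differential = -3.6924% − 8.3302% = -12.0226% → -12.02%.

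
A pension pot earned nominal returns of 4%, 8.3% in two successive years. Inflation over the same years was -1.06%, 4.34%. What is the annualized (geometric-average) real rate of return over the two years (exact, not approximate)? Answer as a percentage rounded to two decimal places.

Nominal growth factor = 1.0400 × 1.0830 = 1.12632000
Price-level growth factor = 0.9894 × 1.0434 = 1.03233996
Real growth factor = 1.12632000 / 1.03233996 = 1.09103594
Annualized real rate = 1.09103594^(1/2) − 1 = 4.4527% → 4.45%.

4.45%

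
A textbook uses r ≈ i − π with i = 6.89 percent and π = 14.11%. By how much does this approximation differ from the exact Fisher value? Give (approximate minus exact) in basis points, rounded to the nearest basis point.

Approximate: r ≈ 6.890% − 14.110% = -7.2200%
Exact: (1 + 0.0689)/(1 + 0.1411) − 1 = -6.3272%
Error = -7.2200% − (-6.3272%) = -0.8928% → -89 basis points.

-89 basis points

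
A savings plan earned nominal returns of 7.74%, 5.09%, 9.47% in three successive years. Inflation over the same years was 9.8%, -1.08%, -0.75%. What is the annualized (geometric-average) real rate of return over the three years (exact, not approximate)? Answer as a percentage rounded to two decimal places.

Nominal growth factor = 1.0774 × 1.0509 × 1.0947 = 1.23946276
Price-level growth factor = 1.0980 × 0.9892 × 0.9925 = 1.07799554
Real growth factor = 1.23946276 / 1.07799554 = 1.14978468
Annualized real rate = 1.14978468^(1/3) − 1 = 4.7624% → 4.76%.

4.76%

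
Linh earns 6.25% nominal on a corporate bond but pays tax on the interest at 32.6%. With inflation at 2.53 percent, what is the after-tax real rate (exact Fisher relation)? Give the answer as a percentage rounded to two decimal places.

1.64%

After-tax nominal return = 6.25% × (1 − 0.326) = 4.2125%.
1 + r = 1.042125 / 1.02530 = 1.016410
After-tax real rate = 1.016410 − 1 → 1.64%.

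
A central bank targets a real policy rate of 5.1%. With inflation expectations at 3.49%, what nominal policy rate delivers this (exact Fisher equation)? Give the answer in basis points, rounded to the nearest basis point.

(1 + i) = (1 + r)(1 + π) = 1.05100 × 1.03490 = 1.0876799
i = 1.0876799 − 1, so the required nominal rate is 877 basis points.

877 basis points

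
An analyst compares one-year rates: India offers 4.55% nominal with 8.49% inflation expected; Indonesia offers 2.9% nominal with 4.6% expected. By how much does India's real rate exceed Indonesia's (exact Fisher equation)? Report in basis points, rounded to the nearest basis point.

India: (1 + 0.0455)/(1 + 0.0849) − 1 = -3.6317%
Indonesia: (1 + 0.0290)/(1 + 0.0460) − 1 = -1.6252%
Differential = -3.6317% − (-1.6252%) = -2.0064% → -201 basis points.

-201 basis points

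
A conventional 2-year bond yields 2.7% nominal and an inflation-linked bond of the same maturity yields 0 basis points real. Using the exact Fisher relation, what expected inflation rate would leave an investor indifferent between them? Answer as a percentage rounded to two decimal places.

(1 + π) = (1 + i)/(1 + r) = 1.02700 / 1.00000 = 1.027000
Break-even inflation = 1.027000 − 1 → 2.70%.

2.70%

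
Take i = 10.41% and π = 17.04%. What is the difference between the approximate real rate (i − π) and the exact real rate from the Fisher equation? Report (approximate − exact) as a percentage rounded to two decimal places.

-0.97%

Approximate: r ≈ 10.410% − 17.040% = -6.6300%
Exact: (1 + 0.1041)/(1 + 0.1704) − 1 = -5.6647%
Error = -6.6300% − (-5.6647%) = -0.9653% → -0.97%.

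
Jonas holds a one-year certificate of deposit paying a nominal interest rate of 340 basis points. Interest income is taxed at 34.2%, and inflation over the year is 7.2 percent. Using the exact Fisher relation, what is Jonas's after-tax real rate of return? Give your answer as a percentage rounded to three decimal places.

After-tax nominal return = 3.4% × (1 − 0.342) = 2.2372%.
1 + r = 1.022372 / 1.07200 = 0.9537052
After-tax real rate = 0.9537052 − 1 → -4.629%.

-4.629%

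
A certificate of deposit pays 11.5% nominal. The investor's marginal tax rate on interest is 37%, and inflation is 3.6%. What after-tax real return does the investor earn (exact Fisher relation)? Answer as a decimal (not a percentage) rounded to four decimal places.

0.0352

After-tax nominal return = 11.5% × (1 − 0.37) = 7.2450%.
1 + r = 1.07245 / 1.03600 = 1.035183
After-tax real rate = 1.035183 − 1 → 0.0352.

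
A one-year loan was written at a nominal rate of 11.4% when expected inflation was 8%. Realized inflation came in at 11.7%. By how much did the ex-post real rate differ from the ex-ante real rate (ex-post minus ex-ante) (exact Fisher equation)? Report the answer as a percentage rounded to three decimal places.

-3.417%

Ex-ante: (1 + 0.1140)/(1 + 0.0800) − 1 = 3.1481%
Ex-post: (1 + 0.1140)/(1 + 0.1170) − 1 = -0.2686%
Difference (ex-post − ex-ante) = -3.4167% → -3.417%.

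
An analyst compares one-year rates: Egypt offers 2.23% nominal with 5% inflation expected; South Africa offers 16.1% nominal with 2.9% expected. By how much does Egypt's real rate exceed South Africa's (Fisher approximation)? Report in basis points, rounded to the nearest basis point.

-1597 basis points

Egypt: 2.23% − 5% = -2.770%
South Africa: 16.1% − 2.9% = 13.200%
Differential = -15.970% → -1597 basis points.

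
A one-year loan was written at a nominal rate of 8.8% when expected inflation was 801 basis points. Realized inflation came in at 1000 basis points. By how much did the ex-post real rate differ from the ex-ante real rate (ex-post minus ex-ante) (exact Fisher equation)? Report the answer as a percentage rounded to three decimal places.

Ex-ante: (1 + 0.0880)/(1 + 0.0801) − 1 = 0.7314%
Ex-post: (1 + 0.0880)/(1 + 0.1000) − 1 = -1.0909%
Difference (ex-post − ex-ante) = -1.8223% → -1.822%.

-1.822%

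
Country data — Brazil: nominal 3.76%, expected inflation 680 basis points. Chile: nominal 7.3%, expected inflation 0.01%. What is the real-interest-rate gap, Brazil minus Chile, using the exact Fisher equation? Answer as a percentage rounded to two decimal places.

-10.14%

Brazil: (1 + 0.0376)/(1 + 0.0680) − 1 = -2.8464%
Chile: (1 + 0.0730)/(1 + 0.0001) − 1 = 7.2893%
Differential = -2.8464% − 7.2893% = -10.1357% → -10.14%.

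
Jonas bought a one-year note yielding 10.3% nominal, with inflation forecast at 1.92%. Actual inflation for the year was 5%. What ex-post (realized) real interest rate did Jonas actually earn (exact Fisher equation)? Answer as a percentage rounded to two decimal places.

Ex-post: (1 + 0.1030)/(1 + 0.0500) − 1 = 5.0476%
So the realized real rate is 5.05%.

5.05%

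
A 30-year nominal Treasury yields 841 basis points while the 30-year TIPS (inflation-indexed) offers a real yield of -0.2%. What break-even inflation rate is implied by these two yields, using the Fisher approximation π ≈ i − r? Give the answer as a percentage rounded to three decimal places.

π ≈ i − r = 8.41% − (-0.2%) → 8.610%.

8.610%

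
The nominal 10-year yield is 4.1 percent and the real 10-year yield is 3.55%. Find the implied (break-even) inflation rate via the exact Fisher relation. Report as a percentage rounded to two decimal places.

0.53%

(1 + π) = (1 + i)/(1 + r) = 1.04100 / 1.03550 = 1.005311
Break-even inflation = 1.005311 − 1 → 0.53%.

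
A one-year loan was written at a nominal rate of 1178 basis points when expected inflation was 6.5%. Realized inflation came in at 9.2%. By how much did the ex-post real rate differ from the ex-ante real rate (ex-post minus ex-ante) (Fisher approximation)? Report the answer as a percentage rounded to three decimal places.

Ex-ante: 11.78% − 6.5% = 5.280%
Ex-post: 11.78% − 9.2% = 2.580%
Difference (ex-post − ex-ante) = -2.7000% → -2.700%.

-2.700%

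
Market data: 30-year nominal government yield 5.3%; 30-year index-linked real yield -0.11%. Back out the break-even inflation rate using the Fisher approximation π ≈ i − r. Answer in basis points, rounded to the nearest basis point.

541 basis points

π ≈ i − r = 5.3% − (-0.11%) → 541 basis points.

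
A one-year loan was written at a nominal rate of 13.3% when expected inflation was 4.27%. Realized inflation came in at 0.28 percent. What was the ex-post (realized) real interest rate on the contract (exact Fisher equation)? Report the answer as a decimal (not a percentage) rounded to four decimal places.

Ex-post: (1 + 0.1330)/(1 + 0.0028) − 1 = 12.9836%
So the realized real rate is 0.1298.

0.1298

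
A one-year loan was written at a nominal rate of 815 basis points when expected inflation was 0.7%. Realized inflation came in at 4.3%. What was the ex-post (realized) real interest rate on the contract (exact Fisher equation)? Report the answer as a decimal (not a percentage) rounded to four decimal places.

0.0369

Ex-post: (1 + 0.0815)/(1 + 0.0430) − 1 = 3.6913%
So the realized real rate is 0.0369.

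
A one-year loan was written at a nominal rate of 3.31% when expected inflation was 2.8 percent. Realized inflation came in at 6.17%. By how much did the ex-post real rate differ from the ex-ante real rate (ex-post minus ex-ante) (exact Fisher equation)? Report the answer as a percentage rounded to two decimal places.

Ex-ante: (1 + 0.0331)/(1 + 0.0280) − 1 = 0.4961%
Ex-post: (1 + 0.0331)/(1 + 0.0617) − 1 = -2.6938%
Difference (ex-post − ex-ante) = -3.1899% → -3.19%.

-3.19%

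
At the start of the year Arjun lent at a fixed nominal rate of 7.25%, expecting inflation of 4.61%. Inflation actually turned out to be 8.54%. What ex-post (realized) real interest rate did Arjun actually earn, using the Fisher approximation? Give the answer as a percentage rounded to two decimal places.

Ex-post: 7.25% − 8.54% = -1.290%
So the realized real rate is -1.29%.

-1.29%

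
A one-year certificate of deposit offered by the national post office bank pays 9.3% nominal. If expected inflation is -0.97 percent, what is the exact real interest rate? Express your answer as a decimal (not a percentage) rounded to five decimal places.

By the Fisher identity, 1 + r = (1 + i)/(1 + π).
1 + r = 1.09300 / 0.99030 = 1.103706
r = 1.103706 − 1 = 10.3706%, i.e. 0.10371.

0.10371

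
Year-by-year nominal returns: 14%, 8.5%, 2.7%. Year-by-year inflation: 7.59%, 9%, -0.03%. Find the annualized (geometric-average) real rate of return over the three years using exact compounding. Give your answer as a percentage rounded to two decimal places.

Compound the nominal returns: 1.1400 × 1.0850 × 1.0270 = 1.27029630.
Compound inflation: 1.0759 × 1.0900 × 0.9997 = 1.17237918.
Deflate: 1.27029630 / 1.17237918 = 1.08352001.
Annualized real rate = 1.08352001^(1/3) − 1 = 2.7099% → 2.71%.

2.71%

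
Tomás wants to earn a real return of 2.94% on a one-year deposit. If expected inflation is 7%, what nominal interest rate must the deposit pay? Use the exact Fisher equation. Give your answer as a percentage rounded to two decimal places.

(1 + i) = (1 + r)(1 + π) = 1.02940 × 1.07000 = 1.101458
i = 1.101458 − 1, so the required nominal rate is 10.15%.

10.15%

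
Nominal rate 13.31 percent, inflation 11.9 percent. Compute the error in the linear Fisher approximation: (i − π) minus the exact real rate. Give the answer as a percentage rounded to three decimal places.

0.150%

Approximate: r ≈ 13.310% − 11.900% = 1.4100%
Exact: (1 + 0.1331)/(1 + 0.1190) − 1 = 1.2601%
Error = 1.4100% − 1.2601% = 0.1499% → 0.150%.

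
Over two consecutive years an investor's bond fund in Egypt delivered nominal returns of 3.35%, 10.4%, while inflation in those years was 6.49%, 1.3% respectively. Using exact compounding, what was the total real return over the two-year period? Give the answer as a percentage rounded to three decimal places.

Nominal growth factor = 1.0335 × 1.1040 = 1.140984
Price-level growth factor = 1.0649 × 1.0130 = 1.078744
Real growth factor = 1.140984 / 1.078744 = 1.057697
Total real return = 1.057697 − 1 → 5.770%.

5.770%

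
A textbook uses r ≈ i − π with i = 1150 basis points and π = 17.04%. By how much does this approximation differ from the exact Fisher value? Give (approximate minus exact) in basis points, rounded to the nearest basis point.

Approximate: r ≈ 11.500% − 17.040% = -5.5400%
Exact: (1 + 0.1150)/(1 + 0.1704) − 1 = -4.7334%
Error = -5.5400% − (-4.7334%) = -0.8066% → -81 basis points.

-81 basis points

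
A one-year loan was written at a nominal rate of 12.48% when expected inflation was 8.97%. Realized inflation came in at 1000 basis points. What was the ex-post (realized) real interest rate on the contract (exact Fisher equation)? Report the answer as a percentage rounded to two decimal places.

Ex-post: (1 + 0.1248)/(1 + 0.1000) − 1 = 2.2545%
So the realized real rate is 2.25%.

2.25%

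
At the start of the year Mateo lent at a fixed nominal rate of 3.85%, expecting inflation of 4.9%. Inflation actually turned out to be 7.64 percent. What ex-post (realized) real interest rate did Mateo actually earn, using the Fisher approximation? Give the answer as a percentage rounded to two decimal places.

Ex-post: 3.85% − 7.64% = -3.790%
So the realized real rate is -3.79%.

-3.79%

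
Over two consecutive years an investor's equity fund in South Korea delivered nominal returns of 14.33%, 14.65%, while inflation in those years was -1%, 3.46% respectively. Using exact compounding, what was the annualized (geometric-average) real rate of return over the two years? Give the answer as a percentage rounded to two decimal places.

13.13%

Nominal growth factor = 1.1433 × 1.1465 = 1.31079345
Price-level growth factor = 0.9900 × 1.0346 = 1.02425400
Real growth factor = 1.31079345 / 1.02425400 = 1.27975429
Annualized real rate = 1.27975429^(1/2) − 1 = 13.1262% → 13.13%.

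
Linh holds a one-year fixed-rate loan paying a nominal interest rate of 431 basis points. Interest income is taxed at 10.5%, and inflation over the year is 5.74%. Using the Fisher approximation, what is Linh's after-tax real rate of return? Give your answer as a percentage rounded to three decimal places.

-1.883%

After-tax nominal return = 4.31% × (1 − 0.105) = 3.85745%.
r ≈ 3.85745% − 5.74% → -1.883%.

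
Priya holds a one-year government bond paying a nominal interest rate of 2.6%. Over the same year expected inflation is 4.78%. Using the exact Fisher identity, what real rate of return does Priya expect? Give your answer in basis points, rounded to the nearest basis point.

By the Fisher identity, 1 + r = (1 + i)/(1 + π).
1 + r = 1.02600 / 1.04780 = 0.979195
r = 0.979195 − 1 = -2.0805%, i.e. -208 basis points.

-208 basis points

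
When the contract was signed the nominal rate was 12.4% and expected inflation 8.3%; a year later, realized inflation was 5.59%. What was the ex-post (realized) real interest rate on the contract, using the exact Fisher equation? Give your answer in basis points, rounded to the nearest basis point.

645 basis points

Ex-post: (1 + 0.1240)/(1 + 0.0559) − 1 = 6.4495%
So the realized real rate is 645 basis points.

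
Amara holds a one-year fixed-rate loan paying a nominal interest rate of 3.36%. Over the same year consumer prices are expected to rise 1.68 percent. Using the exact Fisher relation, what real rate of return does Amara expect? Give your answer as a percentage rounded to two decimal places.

1 + r = 1.03360 / 1.01680 = 1.016522
r = 1.016522 − 1 = 1.6522%, i.e. 1.65%.

1.65%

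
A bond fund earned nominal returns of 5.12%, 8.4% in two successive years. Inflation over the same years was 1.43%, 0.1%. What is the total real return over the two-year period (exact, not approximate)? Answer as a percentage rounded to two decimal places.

Compound the nominal returns: 1.0512 × 1.0840 = 1.139501.
Compound inflation: 1.0143 × 1.0010 = 1.015314.
Deflate: 1.139501 / 1.015314 = 1.122313.
Total real return = 1.122313 − 1 → 12.23%.

12.23%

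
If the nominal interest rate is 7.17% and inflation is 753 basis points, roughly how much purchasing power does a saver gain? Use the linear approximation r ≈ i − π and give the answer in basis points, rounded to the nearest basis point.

r ≈ i − π = 7.17% − 7.53% = -36 basis points.

-36 basis points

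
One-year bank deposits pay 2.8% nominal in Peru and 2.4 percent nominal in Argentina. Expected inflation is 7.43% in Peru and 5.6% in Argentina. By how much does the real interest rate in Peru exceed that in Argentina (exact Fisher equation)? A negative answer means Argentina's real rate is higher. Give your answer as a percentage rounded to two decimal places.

Peru: (1 + 0.0280)/(1 + 0.0743) − 1 = -4.3098%
Argentina: (1 + 0.0240)/(1 + 0.0560) − 1 = -3.0303%
Differential = -4.3098% − (-3.0303%) = -1.2795% → -1.28%.

-1.28%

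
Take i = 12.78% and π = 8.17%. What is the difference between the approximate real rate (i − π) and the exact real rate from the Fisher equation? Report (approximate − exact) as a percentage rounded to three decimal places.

0.348%

Approximate: r ≈ 12.780% − 8.170% = 4.6100%
Exact: (1 + 0.1278)/(1 + 0.0817) − 1 = 4.2618%
Error = 4.6100% − 4.2618% = 0.3482% → 0.348%.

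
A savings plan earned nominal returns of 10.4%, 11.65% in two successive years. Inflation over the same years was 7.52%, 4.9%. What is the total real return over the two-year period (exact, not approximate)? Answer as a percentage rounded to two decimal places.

9.29%

Compound the nominal returns: 1.1040 × 1.1165 = 1.232616.
Compound inflation: 1.0752 × 1.0490 = 1.127885.
Deflate: 1.232616 / 1.127885 = 1.092856.
Total real return = 1.092856 − 1 → 9.29%.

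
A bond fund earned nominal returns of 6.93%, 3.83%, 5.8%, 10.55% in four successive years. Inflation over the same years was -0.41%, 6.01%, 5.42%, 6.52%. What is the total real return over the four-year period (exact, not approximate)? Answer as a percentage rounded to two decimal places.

9.53%

Nominal growth factor = 1.0693 × 1.0383 × 1.0580 × 1.1055 = 1.298574
Price-level growth factor = 0.9959 × 1.0601 × 1.0542 × 1.0652 = 1.185541
Real growth factor = 1.298574 / 1.185541 = 1.095343
Total real return = 1.095343 − 1 → 9.53%.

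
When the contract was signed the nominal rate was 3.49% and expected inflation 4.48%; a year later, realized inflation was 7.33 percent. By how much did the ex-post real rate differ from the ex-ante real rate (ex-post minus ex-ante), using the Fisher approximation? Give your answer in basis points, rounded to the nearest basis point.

-285 basis points

Ex-ante: 3.49% − 4.48% = -0.990%
Ex-post: 3.49% − 7.33% = -3.840%
Difference (ex-post − ex-ante) = -2.8500% → -285 basis points.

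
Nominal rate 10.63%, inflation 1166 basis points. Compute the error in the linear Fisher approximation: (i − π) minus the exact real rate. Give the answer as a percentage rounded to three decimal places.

-0.108%

Approximate: r ≈ 10.630% − 11.660% = -1.0300%
Exact: (1 + 0.1063)/(1 + 0.1166) − 1 = -0.9224%
Error = -1.0300% − (-0.9224%) = -0.1076% → -0.108%.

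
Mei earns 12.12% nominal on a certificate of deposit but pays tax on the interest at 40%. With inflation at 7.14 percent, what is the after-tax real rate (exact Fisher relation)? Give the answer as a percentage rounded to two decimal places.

0.12%

After-tax nominal return = 12.12% × (1 − 0.4) = 7.2720%.
1 + r = 1.07272 / 1.07140 = 1.001232
After-tax real rate = 1.001232 − 1 → 0.12%.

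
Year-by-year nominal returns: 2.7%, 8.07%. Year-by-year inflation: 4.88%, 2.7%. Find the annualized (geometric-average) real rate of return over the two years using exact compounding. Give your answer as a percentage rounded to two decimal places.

Nominal growth factor = 1.0270 × 1.0807 = 1.10987890
Price-level growth factor = 1.0488 × 1.0270 = 1.07711760
Real growth factor = 1.10987890 / 1.07711760 = 1.03041571
Annualized real rate = 1.03041571^(1/2) − 1 = 1.5094% → 1.51%.

1.51%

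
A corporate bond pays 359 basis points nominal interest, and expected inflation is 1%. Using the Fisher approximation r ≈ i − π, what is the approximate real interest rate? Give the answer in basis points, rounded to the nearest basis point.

r ≈ i − π = 3.59% − 1% = 259 basis points.

259 basis points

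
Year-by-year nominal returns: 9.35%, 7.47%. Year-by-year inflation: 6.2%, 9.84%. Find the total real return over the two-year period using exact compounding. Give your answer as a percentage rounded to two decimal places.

0.74%

Nominal growth factor = 1.0935 × 1.0747 = 1.175184
Price-level growth factor = 1.0620 × 1.0984 = 1.166501
Real growth factor = 1.175184 / 1.166501 = 1.007444
Total real return = 1.007444 − 1 → 0.74%.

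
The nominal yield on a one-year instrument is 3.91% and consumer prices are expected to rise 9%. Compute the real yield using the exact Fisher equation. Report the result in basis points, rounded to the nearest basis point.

1 + r = 1.03910 / 1.09000 = 0.953303
r = 0.953303 − 1 = -4.6697%, i.e. -467 basis points.

-467 basis points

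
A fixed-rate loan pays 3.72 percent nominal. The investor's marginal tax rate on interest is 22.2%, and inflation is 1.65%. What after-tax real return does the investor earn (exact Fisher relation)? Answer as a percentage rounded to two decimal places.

After-tax nominal return = 3.72% × (1 − 0.222) = 2.89416%.
1 + r = 1.0289416 / 1.01650 = 1.012240
After-tax real rate = 1.012240 − 1 → 1.22%.

1.22%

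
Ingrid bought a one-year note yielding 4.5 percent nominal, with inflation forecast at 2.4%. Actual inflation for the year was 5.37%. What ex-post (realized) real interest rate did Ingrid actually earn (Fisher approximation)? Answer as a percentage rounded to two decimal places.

-0.87%

Ex-post: 4.5% − 5.37% = -0.870%
So the realized real rate is -0.87%.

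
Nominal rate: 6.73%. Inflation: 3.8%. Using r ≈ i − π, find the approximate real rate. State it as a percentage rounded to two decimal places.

r ≈ i − π = 6.73% − 3.8% = 2.93%.

2.93%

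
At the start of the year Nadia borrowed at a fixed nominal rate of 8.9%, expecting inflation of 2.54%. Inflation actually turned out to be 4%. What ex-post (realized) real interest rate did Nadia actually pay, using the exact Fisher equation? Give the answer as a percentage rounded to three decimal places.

Ex-post: (1 + 0.0890)/(1 + 0.0400) − 1 = 4.71154%
So the realized real rate is 4.712%.

4.712%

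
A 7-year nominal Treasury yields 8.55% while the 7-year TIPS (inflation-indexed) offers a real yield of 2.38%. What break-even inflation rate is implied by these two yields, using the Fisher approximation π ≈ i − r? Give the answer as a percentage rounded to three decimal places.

π ≈ i − r = 8.55% − 2.38% → 6.170%.

6.170%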